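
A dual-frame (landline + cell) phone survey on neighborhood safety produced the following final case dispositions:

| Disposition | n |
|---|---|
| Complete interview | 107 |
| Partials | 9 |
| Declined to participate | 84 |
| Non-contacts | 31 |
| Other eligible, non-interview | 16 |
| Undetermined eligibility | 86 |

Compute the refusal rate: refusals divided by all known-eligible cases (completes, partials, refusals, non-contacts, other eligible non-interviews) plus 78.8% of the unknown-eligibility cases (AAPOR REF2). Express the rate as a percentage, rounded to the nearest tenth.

26.7%

Numerator → 84
Known eligible → 107 + 9 + 84 + 31 + 16 = 247
Estimated eligible among unknowns → 0.7880 × 86 = 67.77
Denom → 247 + 67.77 = 314.77
REF2 = 84 / 314.77 = 0.2669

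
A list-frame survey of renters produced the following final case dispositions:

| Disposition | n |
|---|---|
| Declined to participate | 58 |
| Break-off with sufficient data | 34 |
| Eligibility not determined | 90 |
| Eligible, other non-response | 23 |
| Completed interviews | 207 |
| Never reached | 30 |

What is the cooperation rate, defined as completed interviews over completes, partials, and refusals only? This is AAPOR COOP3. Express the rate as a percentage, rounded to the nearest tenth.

69.2%

Numerator: 207
Denom: 207 + 34 + 58 = 299
COOP3 = 207 / 299 = 0.6923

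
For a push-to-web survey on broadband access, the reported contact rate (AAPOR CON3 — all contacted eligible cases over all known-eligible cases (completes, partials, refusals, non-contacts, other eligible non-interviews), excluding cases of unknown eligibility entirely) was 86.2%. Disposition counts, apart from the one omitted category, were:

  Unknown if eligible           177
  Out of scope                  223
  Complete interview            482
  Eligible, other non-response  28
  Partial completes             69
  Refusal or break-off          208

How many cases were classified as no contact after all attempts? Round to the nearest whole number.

Top: 482 + 69 + 208 + 28 = 787
CON3 = 787 / D = 0.862
D = 787 / 0.862 = 913.0
Remaining denominator categories sum to 787
no contact after all attempts = 913.0 − 787 ≈ 126

126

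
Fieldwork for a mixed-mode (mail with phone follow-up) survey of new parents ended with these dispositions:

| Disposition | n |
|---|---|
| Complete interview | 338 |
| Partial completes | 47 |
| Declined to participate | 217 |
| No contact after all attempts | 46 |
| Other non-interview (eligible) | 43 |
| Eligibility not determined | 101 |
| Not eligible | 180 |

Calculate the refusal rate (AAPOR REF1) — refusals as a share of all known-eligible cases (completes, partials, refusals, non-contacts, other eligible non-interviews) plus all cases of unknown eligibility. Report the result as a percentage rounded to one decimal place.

27.4%

Numerator: 217
Base: 338 + 47 + 217 + 46 + 43 + 101 = 792
REF1 = 217 / 792 = 0.2740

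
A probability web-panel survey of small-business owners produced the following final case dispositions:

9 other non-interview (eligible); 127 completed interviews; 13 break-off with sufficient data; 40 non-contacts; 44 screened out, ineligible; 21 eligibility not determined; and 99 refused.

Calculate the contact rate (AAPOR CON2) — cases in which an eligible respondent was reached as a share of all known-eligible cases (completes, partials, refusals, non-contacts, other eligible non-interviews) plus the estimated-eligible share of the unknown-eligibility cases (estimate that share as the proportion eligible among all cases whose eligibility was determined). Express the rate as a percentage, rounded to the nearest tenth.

81.0%

Top: 127 + 13 + 99 + 9 = 248
Known eligible: 127 + 13 + 99 + 40 + 9 = 288
e = 288 / (288 + 44) = 288 / 332 = 0.8675
e × U: 0.8675 × 21 = 18.22
Denominator: 288 + 18.22 = 306.22
CON2 = 248 / 306.22 = 0.8099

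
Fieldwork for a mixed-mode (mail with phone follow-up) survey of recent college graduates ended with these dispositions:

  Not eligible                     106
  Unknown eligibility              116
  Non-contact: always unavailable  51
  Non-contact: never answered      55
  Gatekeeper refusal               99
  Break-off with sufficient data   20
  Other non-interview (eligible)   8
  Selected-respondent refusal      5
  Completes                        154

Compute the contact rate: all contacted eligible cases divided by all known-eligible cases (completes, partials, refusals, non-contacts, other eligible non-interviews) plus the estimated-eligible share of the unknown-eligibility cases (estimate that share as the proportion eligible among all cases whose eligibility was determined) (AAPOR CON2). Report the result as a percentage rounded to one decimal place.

Refused = 99 + 5 = 104
No contact after all attempts = 55 + 51 = 106
Numerator: 154 + 20 + 104 + 8 = 286
Known eligible: 154 + 20 + 104 + 106 + 8 = 392
e = 392 / (392 + 106) = 392 / 498 = 0.7871
e × U: 0.7871 × 116 = 91.30
Denom: 392 + 91.30 = 483.30
CON2 = 286 / 483.30 = 0.5918

59.2%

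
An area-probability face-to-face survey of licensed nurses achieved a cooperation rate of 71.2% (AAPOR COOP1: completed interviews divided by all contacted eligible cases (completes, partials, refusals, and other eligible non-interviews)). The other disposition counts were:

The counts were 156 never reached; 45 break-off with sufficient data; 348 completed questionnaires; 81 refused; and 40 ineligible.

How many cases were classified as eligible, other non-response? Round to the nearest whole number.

COOP1 = 348 / D = 0.712
D = 348 / 0.712 = 488.8
Other denominator terms total 474
eligible, other non-response = 488.8 − 474 ≈ 15

15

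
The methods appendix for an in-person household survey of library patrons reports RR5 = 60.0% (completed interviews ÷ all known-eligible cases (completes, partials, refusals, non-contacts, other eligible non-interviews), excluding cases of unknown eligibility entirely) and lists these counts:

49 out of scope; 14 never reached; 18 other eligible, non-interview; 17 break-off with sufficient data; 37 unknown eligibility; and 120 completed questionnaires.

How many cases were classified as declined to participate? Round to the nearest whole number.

RR5 = 120 / D = 0.600
D = 120 / 0.600 = 200.0
Rest of base = 169
declined to participate = 200.0 − 169 ≈ 31

31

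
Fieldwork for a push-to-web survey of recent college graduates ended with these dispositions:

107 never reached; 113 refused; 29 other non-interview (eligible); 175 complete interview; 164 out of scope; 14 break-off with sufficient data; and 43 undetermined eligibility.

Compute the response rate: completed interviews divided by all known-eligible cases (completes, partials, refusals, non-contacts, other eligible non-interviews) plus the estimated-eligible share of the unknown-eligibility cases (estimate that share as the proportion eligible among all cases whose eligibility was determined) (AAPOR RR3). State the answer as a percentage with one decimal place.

37.3%

Num: 175
Known eligible: 175 + 14 + 113 + 107 + 29 = 438
e = 438 / (438 + 164) = 438 / 602 = 0.7276
Eligible share of unknowns: 0.7276 × 43 = 31.29
Base: 438 + 31.29 = 469.29
RR3 = 175 / 469.29 = 0.3729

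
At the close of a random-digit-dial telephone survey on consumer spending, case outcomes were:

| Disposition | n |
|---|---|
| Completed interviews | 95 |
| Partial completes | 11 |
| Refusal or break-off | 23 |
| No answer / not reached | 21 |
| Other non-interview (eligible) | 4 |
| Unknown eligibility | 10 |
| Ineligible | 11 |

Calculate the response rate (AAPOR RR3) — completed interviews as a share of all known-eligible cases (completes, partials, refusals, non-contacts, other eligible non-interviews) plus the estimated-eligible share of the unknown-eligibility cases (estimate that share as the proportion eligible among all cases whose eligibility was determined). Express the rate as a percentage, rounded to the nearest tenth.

58.2%

Top: 95
Eligible (known): 95 + 11 + 23 + 21 + 4 = 154
e = 154 / (154 + 11) = 154 / 165 = 0.9333
Estimated eligible among unknowns: 0.9333 × 10 = 9.33
Denominator: 154 + 9.33 = 163.33
RR3 = 95 / 163.33 = 0.5816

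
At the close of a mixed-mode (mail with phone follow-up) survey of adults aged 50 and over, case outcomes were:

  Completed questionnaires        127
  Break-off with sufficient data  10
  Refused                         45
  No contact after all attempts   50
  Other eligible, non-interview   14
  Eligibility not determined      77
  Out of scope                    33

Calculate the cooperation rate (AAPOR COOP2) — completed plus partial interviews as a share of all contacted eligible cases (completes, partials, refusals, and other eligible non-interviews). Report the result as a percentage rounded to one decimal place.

Top = 127 + 10 = 137
Denom = 127 + 10 + 45 + 14 = 196
COOP2 = 137 / 196 = 0.6990

69.9%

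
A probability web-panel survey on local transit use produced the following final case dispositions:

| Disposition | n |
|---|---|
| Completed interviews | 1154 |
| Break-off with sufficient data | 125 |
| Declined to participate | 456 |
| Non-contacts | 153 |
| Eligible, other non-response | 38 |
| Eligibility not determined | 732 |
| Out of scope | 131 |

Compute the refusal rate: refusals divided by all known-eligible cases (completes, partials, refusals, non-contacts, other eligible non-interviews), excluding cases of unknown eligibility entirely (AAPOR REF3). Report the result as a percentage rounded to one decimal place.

23.7%

Num = 456
Base = 1154 + 125 + 456 + 153 + 38 = 1926
REF3 = 456 / 1926 = 0.2368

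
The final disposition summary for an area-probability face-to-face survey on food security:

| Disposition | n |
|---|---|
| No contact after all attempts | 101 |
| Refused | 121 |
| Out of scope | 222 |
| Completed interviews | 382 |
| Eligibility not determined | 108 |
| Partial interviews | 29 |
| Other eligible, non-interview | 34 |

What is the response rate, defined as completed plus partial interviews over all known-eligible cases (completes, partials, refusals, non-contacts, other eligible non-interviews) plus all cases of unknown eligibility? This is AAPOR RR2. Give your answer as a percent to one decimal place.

53.0%

Top = 382 + 29 = 411
Base = 382 + 29 + 121 + 101 + 34 + 108 = 775
RR2 = 411 / 775 = 0.5303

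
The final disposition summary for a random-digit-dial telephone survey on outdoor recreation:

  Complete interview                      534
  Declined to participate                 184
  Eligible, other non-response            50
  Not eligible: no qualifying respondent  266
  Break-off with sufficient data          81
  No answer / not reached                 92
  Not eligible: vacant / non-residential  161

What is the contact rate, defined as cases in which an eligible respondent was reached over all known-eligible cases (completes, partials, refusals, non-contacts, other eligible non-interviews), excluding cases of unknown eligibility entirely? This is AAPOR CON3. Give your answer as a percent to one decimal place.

90.2%

Not eligible = 266 + 161 = 427
Num → 534 + 81 + 184 + 50 = 849
Denom → 534 + 81 + 184 + 92 + 50 = 941
CON3 = 849 / 941 = 0.9022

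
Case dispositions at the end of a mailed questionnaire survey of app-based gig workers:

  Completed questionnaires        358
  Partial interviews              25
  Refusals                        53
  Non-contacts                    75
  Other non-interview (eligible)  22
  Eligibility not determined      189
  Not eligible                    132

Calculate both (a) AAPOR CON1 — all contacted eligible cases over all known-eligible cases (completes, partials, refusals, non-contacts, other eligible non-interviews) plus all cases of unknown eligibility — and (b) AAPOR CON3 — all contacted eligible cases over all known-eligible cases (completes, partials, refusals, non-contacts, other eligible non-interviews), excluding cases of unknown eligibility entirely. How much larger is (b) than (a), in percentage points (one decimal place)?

Top → 358 + 25 + 53 + 22 = 458
Denom → 358 + 25 + 53 + 75 + 22 + 189 = 722
CON1 = 458 / 722 = 0.6343
Denom → 358 + 25 + 53 + 75 + 22 = 533
CON3 = 458 / 533 = 0.8593
Difference = 85.93 − 63.43 = 22.50 percentage points

22.5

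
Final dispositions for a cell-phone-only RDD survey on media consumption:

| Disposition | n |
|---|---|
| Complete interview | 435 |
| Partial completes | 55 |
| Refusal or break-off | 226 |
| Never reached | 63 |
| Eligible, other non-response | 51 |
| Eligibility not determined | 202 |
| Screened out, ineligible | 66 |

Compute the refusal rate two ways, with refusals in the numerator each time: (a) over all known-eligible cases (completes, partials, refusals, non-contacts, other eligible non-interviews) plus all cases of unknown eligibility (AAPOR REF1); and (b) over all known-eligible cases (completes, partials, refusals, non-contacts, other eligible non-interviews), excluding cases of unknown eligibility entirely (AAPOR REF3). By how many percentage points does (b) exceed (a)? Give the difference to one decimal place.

Top → 226
Denominator → 435 + 55 + 226 + 63 + 51 + 202 = 1032
REF1 = 226 / 1032 = 0.2190
Denominator → 435 + 55 + 226 + 63 + 51 = 830
REF3 = 226 / 830 = 0.2723
Difference = 27.23 − 21.90 = 5.33 percentage points

5.3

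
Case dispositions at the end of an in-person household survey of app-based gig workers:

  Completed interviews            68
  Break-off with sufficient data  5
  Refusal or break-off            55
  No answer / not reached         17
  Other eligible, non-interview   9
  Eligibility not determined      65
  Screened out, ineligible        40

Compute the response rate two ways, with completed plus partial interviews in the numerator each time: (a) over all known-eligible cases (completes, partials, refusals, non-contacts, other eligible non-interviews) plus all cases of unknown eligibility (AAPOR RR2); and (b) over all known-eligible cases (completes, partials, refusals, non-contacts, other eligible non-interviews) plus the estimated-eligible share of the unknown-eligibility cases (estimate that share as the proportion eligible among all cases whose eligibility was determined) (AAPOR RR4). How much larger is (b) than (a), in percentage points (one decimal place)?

Numerator = 68 + 5 = 73
Base = 68 + 5 + 55 + 17 + 9 + 65 = 219
RR2 = 73 / 219 = 0.3333
Determined eligible = 68 + 5 + 55 + 17 + 9 = 154
e = 154 / (154 + 40) = 154 / 194 = 0.7938
e × U = 0.7938 × 65 = 51.60
Base = 154 + 51.60 = 205.60
RR4 = 73 / 205.60 = 0.3551
Difference = 35.51 − 33.33 = 2.18 percentage points

2.2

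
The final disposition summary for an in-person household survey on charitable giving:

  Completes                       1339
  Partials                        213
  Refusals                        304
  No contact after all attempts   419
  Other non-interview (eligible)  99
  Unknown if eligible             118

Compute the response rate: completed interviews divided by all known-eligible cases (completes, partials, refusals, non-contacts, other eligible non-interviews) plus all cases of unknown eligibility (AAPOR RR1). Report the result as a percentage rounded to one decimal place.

53.7%

Top: 1339
Denom: 1339 + 213 + 304 + 419 + 99 + 118 = 2492
RR1 = 1339 / 2492 = 0.5373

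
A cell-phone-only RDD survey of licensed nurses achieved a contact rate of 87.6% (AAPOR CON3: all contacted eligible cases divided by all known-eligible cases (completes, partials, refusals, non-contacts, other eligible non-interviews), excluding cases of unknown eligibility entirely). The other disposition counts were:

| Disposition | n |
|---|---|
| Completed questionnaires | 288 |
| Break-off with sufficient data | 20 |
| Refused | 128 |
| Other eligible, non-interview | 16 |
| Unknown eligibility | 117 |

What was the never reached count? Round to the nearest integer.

Numerator: 288 + 20 + 128 + 16 = 452
CON3 = 452 / D = 0.876
D = 452 / 0.876 = 516.0
Rest of base = 452
never reached = 516.0 − 452 ≈ 64

64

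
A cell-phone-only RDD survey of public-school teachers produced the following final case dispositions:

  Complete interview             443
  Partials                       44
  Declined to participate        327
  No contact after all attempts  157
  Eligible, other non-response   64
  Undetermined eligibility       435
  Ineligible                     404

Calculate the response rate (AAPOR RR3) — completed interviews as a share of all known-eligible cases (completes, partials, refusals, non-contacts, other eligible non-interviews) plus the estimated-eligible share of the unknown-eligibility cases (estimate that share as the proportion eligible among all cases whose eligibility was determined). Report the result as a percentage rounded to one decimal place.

Num: 443
Determined eligible: 443 + 44 + 327 + 157 + 64 = 1035
e = 1035 / (1035 + 404) = 1035 / 1439 = 0.7192
Eligible share of unknowns: 0.7192 × 435 = 312.85
Denominator: 1035 + 312.85 = 1347.85
RR3 = 443 / 1347.85 = 0.3287

32.9%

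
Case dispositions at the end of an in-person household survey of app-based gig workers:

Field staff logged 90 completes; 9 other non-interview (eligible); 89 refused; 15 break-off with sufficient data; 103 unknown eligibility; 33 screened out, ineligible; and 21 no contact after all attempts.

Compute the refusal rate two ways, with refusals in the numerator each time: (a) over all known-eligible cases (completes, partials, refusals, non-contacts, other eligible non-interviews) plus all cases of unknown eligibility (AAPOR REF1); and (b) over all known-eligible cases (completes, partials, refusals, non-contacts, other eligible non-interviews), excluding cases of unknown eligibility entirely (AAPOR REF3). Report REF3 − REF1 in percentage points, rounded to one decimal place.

Numerator → 89
Base → 90 + 15 + 89 + 21 + 9 + 103 = 327
REF1 = 89 / 327 = 0.2722
Base → 90 + 15 + 89 + 21 + 9 = 224
REF3 = 89 / 224 = 0.3973
Difference = 39.73 − 27.22 = 12.51 percentage points

12.5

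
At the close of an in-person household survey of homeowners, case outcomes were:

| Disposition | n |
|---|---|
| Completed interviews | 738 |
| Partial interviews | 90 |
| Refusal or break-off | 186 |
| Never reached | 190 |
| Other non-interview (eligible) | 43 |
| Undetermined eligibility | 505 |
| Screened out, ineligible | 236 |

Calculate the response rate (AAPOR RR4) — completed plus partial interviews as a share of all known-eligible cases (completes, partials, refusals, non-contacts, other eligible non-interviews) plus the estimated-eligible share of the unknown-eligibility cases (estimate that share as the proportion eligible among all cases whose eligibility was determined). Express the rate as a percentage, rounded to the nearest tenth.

49.5%

Num = 738 + 90 = 828
Determined eligible = 738 + 90 + 186 + 190 + 43 = 1247
e = 1247 / (1247 + 236) = 1247 / 1483 = 0.8409
Estimated eligible among unknowns = 0.8409 × 505 = 424.65
Denom = 1247 + 424.65 = 1671.65
RR4 = 828 / 1671.65 = 0.4953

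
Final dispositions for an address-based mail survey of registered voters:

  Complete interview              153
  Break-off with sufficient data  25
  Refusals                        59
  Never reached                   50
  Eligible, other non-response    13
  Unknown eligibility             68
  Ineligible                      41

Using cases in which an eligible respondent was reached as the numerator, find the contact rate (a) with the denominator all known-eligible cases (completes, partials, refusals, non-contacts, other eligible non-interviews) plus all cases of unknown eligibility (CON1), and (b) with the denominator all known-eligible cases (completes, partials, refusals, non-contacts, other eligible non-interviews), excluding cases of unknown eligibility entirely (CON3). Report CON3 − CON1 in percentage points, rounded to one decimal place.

15.4

Numerator: 153 + 25 + 59 + 13 = 250
Base: 153 + 25 + 59 + 50 + 13 + 68 = 368
CON1 = 250 / 368 = 0.6793
Base: 153 + 25 + 59 + 50 + 13 = 300
CON3 = 250 / 300 = 0.8333
Difference = 83.33 − 67.93 = 15.40 percentage points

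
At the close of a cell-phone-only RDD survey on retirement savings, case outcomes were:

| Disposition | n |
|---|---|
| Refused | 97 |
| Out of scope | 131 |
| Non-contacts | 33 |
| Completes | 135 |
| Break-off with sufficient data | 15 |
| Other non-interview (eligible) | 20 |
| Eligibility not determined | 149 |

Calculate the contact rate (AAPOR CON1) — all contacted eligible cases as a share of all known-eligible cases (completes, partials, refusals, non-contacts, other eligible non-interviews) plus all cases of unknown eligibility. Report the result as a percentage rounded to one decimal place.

59.5%

Top → 135 + 15 + 97 + 20 = 267
Denominator → 135 + 15 + 97 + 33 + 20 + 149 = 449
CON1 = 267 / 449 = 0.5947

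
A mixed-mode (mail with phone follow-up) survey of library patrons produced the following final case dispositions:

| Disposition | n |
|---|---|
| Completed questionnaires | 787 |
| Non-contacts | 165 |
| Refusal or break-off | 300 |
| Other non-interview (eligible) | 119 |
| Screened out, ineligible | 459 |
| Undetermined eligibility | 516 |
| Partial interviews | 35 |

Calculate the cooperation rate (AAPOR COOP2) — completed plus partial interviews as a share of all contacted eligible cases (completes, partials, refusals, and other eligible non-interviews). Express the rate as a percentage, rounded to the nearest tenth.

Numerator = 787 + 35 = 822
Denominator = 787 + 35 + 300 + 119 = 1241
COOP2 = 822 / 1241 = 0.6624

66.2%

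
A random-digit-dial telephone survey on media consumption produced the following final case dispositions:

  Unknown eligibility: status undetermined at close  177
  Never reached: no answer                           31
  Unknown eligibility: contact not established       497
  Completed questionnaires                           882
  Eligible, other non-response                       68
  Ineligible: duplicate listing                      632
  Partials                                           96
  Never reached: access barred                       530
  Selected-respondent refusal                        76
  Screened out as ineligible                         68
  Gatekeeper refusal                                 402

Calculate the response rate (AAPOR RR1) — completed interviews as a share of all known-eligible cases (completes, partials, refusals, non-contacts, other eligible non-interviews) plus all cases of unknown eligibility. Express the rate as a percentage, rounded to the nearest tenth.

Refusals = 402 + 76 = 478
No contact after all attempts = 31 + 530 = 561
Eligibility not determined = 497 + 177 = 674
Out of scope = 68 + 632 = 700
Num → 882
Denominator → 882 + 96 + 478 + 561 + 68 + 674 = 2759
RR1 = 882 / 2759 = 0.3197

32.0%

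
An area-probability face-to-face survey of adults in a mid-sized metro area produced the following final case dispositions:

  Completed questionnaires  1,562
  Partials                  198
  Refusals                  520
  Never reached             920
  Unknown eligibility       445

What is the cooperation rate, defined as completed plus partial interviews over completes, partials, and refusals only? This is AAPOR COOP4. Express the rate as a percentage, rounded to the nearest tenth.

Top = 1562 + 198 = 1760
Base = 1562 + 198 + 520 = 2280
COOP4 = 1760 / 2280 = 0.7719

77.2%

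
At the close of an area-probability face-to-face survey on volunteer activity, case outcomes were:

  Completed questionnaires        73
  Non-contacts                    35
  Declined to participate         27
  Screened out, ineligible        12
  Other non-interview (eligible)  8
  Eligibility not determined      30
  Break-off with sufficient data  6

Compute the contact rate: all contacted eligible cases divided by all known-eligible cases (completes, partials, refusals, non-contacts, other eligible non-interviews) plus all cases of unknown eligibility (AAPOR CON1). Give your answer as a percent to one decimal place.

Numerator = 73 + 6 + 27 + 8 = 114
Base = 73 + 6 + 27 + 35 + 8 + 30 = 179
CON1 = 114 / 179 = 0.6369

63.7%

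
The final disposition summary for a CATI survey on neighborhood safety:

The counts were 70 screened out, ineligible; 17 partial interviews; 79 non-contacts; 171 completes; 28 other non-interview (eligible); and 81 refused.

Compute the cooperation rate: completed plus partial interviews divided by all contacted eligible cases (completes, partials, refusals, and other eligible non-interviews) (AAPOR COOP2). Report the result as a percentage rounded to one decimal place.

63.3%

Num = 171 + 17 = 188
Base = 171 + 17 + 81 + 28 = 297
COOP2 = 188 / 297 = 0.6330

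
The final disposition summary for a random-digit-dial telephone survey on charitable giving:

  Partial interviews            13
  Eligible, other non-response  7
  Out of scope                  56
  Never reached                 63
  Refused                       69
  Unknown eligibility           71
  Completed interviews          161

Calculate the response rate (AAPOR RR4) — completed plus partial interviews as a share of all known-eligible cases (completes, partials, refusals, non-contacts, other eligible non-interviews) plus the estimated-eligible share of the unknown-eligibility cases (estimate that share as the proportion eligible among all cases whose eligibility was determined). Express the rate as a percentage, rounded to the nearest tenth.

Num: 161 + 13 = 174
Determined eligible: 161 + 13 + 69 + 63 + 7 = 313
e = 313 / (313 + 56) = 313 / 369 = 0.8482
Estimated eligible among unknowns: 0.8482 × 71 = 60.22
Denom: 313 + 60.22 = 373.22
RR4 = 174 / 373.22 = 0.4662

46.6%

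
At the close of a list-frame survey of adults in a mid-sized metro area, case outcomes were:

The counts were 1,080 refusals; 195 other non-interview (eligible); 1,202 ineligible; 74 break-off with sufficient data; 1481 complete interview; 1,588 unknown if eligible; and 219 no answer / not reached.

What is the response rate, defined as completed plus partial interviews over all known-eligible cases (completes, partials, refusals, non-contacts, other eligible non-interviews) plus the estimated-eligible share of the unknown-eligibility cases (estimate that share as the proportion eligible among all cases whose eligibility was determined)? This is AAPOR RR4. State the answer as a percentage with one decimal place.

37.1%

Num: 1481 + 74 = 1555
Determined eligible: 1481 + 74 + 1080 + 219 + 195 = 3049
e = 3049 / (3049 + 1202) = 3049 / 4251 = 0.7172
e × U: 0.7172 × 1588 = 1138.91
Base: 3049 + 1138.91 = 4187.91
RR4 = 1555 / 4187.91 = 0.3713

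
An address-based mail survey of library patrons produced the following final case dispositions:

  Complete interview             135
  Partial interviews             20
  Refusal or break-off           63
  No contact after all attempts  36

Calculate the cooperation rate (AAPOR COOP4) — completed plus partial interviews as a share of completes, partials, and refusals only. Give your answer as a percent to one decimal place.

71.1%

Top = 135 + 20 = 155
Base = 135 + 20 + 63 = 218
COOP4 = 155 / 218 = 0.7110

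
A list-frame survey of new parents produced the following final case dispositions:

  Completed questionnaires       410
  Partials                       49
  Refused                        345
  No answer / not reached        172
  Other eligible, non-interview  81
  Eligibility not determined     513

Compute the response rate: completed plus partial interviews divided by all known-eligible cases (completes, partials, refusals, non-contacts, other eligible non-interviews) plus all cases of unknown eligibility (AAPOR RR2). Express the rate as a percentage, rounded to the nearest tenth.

Numerator: 410 + 49 = 459
Base: 410 + 49 + 345 + 172 + 81 + 513 = 1570
RR2 = 459 / 1570 = 0.2924

29.2%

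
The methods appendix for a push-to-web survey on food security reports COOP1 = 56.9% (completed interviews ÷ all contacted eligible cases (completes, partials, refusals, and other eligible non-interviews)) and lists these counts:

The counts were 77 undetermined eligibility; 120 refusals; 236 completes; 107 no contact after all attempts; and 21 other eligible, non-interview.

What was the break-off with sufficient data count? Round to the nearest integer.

COOP1 = 236 / D = 0.569
D = 236 / 0.569 = 414.8
Remaining denominator categories sum to 377
break-off with sufficient data = 414.8 − 377 ≈ 38

38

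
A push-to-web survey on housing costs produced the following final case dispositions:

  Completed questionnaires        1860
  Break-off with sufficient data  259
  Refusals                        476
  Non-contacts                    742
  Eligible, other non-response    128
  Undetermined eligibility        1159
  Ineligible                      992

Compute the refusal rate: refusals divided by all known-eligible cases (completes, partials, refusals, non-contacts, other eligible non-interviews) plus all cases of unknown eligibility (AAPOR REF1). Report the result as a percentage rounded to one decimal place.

Top → 476
Base → 1860 + 259 + 476 + 742 + 128 + 1159 = 4624
REF1 = 476 / 4624 = 0.1029

10.3%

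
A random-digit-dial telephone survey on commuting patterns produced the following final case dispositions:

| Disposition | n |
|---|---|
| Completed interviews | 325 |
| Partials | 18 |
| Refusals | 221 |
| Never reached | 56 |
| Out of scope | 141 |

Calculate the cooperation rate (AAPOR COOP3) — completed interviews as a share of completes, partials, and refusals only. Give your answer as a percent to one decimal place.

Num: 325
Denominator: 325 + 18 + 221 = 564
COOP3 = 325 / 564 = 0.5762

57.6%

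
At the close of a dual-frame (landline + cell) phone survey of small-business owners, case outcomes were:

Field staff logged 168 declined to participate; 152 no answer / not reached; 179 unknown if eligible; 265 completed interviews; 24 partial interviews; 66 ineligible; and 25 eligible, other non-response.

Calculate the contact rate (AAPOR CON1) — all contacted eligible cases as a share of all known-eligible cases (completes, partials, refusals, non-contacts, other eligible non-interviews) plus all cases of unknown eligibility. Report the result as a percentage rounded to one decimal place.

59.3%

Numerator → 265 + 24 + 168 + 25 = 482
Base → 265 + 24 + 168 + 152 + 25 + 179 = 813
CON1 = 482 / 813 = 0.5929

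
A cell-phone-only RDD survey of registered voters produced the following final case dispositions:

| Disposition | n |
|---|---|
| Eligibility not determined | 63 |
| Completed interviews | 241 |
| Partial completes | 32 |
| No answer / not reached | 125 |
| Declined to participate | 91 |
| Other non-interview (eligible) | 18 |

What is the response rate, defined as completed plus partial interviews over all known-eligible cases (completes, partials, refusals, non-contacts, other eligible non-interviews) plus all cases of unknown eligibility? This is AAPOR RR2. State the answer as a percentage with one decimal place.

Num = 241 + 32 = 273
Base = 241 + 32 + 91 + 125 + 18 + 63 = 570
RR2 = 273 / 570 = 0.4789

47.9%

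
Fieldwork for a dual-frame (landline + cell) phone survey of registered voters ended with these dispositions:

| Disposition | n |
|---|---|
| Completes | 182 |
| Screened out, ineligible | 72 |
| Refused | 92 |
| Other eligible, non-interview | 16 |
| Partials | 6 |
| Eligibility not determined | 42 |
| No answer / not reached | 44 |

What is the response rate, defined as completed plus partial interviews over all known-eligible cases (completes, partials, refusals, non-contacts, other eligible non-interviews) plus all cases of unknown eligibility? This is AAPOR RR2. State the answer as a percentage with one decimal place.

49.2%

Top = 182 + 6 = 188
Denom = 182 + 6 + 92 + 44 + 16 + 42 = 382
RR2 = 188 / 382 = 0.4921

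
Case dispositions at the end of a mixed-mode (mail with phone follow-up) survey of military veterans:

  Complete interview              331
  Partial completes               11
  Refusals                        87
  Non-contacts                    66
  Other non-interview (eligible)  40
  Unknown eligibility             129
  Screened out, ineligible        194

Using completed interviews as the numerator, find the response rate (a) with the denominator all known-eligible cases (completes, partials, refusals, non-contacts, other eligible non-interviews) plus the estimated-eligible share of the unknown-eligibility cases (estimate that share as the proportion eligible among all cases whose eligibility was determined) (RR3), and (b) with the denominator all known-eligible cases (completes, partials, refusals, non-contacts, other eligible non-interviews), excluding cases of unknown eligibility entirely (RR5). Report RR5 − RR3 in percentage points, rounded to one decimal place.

Top: 331
Known eligible: 331 + 11 + 87 + 66 + 40 = 535
e = 535 / (535 + 194) = 535 / 729 = 0.7339
e × U: 0.7339 × 129 = 94.67
Denom: 535 + 94.67 = 629.67
RR3 = 331 / 629.67 = 0.5257
Denom: 331 + 11 + 87 + 66 + 40 = 535
RR5 = 331 / 535 = 0.6187
Difference = 61.87 − 52.57 = 9.30 percentage points

9.3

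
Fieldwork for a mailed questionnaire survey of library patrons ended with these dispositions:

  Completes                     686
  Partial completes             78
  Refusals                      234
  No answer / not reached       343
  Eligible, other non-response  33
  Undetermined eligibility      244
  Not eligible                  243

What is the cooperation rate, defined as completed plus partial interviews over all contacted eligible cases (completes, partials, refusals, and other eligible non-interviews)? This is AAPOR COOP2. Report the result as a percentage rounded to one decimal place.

Top → 686 + 78 = 764
Denom → 686 + 78 + 234 + 33 = 1031
COOP2 = 764 / 1031 = 0.7410

74.1%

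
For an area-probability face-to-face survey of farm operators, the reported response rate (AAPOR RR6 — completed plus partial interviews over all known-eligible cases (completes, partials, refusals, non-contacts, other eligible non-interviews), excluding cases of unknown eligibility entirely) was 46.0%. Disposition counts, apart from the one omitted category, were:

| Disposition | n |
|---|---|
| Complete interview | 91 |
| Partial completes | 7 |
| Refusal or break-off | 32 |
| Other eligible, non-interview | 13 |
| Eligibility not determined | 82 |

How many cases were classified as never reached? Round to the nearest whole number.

Numerator = 91 + 7 = 98
RR6 = 98 / D = 0.460
D = 98 / 0.460 = 213.0
Remaining denominator categories sum to 143
never reached = 213.0 − 143 ≈ 70

70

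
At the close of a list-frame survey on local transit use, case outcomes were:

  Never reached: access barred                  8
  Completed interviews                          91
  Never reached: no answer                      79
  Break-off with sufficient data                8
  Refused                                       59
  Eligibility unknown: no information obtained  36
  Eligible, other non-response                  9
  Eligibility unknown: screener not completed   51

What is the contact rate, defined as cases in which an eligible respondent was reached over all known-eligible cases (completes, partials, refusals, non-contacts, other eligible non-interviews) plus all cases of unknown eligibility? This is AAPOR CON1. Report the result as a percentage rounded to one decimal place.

49.0%

No contact after all attempts = 79 + 8 = 87
Undetermined eligibility = 51 + 36 = 87
Top = 91 + 8 + 59 + 9 = 167
Base = 91 + 8 + 59 + 87 + 9 + 87 = 341
CON1 = 167 / 341 = 0.4897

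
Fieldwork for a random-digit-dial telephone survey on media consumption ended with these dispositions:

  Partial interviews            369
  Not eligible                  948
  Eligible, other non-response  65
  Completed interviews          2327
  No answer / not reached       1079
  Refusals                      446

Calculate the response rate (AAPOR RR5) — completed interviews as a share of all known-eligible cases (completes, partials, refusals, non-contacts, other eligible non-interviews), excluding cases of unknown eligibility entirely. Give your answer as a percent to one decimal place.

54.3%

Top = 2327
Denom = 2327 + 369 + 446 + 1079 + 65 = 4286
RR5 = 2327 / 4286 = 0.5429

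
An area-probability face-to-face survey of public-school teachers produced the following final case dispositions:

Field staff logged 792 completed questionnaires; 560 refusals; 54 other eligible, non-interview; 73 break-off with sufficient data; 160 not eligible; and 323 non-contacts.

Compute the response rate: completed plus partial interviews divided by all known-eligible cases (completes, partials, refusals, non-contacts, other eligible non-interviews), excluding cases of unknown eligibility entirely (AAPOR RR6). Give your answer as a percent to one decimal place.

Numerator = 792 + 73 = 865
Denom = 792 + 73 + 560 + 323 + 54 = 1802
RR6 = 865 / 1802 = 0.4800

48.0%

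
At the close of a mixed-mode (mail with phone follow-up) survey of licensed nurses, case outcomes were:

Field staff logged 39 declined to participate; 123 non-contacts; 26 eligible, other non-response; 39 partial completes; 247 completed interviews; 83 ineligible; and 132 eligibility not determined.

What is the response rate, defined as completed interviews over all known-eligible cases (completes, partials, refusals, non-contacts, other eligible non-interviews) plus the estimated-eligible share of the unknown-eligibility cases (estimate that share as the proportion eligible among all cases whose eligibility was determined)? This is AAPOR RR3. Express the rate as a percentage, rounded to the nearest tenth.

Top: 247
Determined eligible: 247 + 39 + 39 + 123 + 26 = 474
e = 474 / (474 + 83) = 474 / 557 = 0.8510
Eligible share of unknowns: 0.8510 × 132 = 112.33
Denom: 474 + 112.33 = 586.33
RR3 = 247 / 586.33 = 0.4213

42.1%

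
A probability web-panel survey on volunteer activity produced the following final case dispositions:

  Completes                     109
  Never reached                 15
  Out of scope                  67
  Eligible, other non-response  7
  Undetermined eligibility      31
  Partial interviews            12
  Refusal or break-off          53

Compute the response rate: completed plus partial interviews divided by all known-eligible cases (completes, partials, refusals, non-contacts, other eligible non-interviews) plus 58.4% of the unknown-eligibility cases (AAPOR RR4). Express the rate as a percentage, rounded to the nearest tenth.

Num = 109 + 12 = 121
Eligible (known) = 109 + 12 + 53 + 15 + 7 = 196
Eligible share of unknowns = 0.5840 × 31 = 18.10
Base = 196 + 18.10 = 214.10
RR4 = 121 / 214.10 = 0.5652

56.5%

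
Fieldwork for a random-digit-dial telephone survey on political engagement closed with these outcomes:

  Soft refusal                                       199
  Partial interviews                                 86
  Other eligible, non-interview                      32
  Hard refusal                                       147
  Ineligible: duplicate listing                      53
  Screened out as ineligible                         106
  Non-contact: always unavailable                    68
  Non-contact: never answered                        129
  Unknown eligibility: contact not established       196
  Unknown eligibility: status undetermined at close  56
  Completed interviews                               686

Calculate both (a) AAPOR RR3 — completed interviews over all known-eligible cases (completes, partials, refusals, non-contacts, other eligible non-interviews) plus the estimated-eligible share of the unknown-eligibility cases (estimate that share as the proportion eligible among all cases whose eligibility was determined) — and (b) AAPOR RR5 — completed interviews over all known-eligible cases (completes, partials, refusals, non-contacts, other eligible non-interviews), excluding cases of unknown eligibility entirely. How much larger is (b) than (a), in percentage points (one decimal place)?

7.3

Refusals = 147 + 199 = 346
Never reached = 129 + 68 = 197
Undetermined eligibility = 196 + 56 = 252
Not eligible = 106 + 53 = 159
Top = 686
Known eligible = 686 + 86 + 346 + 197 + 32 = 1347
e = 1347 / (1347 + 159) = 1347 / 1506 = 0.8944
Estimated eligible among unknowns = 0.8944 × 252 = 225.39
Denominator = 1347 + 225.39 = 1572.39
RR3 = 686 / 1572.39 = 0.4363
Denominator = 686 + 86 + 346 + 197 + 32 = 1347
RR5 = 686 / 1347 = 0.5093
Difference = 50.93 − 43.63 = 7.30 percentage points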